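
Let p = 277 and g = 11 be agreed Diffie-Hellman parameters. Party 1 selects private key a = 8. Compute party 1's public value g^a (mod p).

215

Public value = 11^8 (mod 277).
11^1 ≡ 11 (mod 277)
11^2 = (11^1)^2 ≡ 11^2 = 121 ≡ 121 (mod 277)
11^4 = (11^2)^2 ≡ 121^2 = 14641 ≡ 237 (mod 277)
11^8 = (11^4)^2 ≡ 237^2 = 56169 ≡ 215 (mod 277)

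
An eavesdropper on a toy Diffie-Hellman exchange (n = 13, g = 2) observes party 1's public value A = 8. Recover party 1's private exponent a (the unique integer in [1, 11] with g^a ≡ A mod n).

3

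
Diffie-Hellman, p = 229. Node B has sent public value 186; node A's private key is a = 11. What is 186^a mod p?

Shared key K = 186^11 mod 229.
186^1 ≡ 186 (mod 229)
186^2 = (186^1)^2 ≡ 186^2 = 34596 ≡ 17 (mod 229)
186^4 = (186^2)^2 ≡ 17^2 = 289 ≡ 60 (mod 229)
186^8 = (186^4)^2 ≡ 60^2 = 3600 ≡ 165 (mod 229)
186^11 = 186^8 · 186^2 · 186^1 ≡ 165 · 17 · 186 ≡ 68 (mod 229).

68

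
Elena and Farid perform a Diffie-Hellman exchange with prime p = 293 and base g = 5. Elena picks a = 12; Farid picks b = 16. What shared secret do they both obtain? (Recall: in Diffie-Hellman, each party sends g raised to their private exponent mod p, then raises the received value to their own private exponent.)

17

Elena sends A = g^a mod p = 5^12 mod 293.
5^1 ≡ 5 (mod 293)
5^2 = (5^1)^2 ≡ 5^2 = 25 ≡ 25 (mod 293)
5^4 = (5^2)^2 ≡ 25^2 = 625 ≡ 39 (mod 293)
5^8 = (5^4)^2 ≡ 39^2 = 1521 ≡ 56 (mod 293)
5^12 = 5^8 · 5^4 ≡ 56 · 39 ≡ 133 (mod 293).
So A = 133. Farid then computes K = A^b mod p = 133^16 mod 293.
133^1 ≡ 133 (mod 293)
133^2 = (133^1)^2 ≡ 133^2 = 17689 ≡ 109 (mod 293)
133^4 = (133^2)^2 ≡ 109^2 = 11881 ≡ 161 (mod 293)
133^8 = (133^4)^2 ≡ 161^2 = 25921 ≡ 137 (mod 293)
133^16 = (133^8)^2 ≡ 137^2 = 18769 ≡ 17 (mod 293)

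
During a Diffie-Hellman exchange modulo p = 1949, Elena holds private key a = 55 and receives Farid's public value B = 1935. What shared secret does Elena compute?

54

Shared key K = 1935^55 mod 1949.
1935^1 ≡ 1935 (mod 1949)
1935^2 = (1935^1)^2 ≡ 1935^2 = 3744225 ≡ 196 (mod 1949)
1935^4 = (1935^2)^2 ≡ 196^2 = 38416 ≡ 1385 (mod 1949)
1935^8 = (1935^4)^2 ≡ 1385^2 = 1918225 ≡ 409 (mod 1949)
1935^16 = (1935^8)^2 ≡ 409^2 = 167281 ≡ 1616 (mod 1949)
1935^32 = (1935^16)^2 ≡ 1616^2 = 2611456 ≡ 1745 (mod 1949)
1935^55 = 1935^32 · 1935^16 · 1935^4 · 1935^2 · 1935^1 ≡ 1745 · 1616 · 1385 · 196 · 1935 ≡ 54 (mod 1949).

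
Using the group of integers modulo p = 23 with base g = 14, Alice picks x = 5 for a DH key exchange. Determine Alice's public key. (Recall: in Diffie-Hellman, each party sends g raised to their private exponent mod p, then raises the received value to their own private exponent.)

15

Public value = 14^5 mod 23.
14^1 ≡ 14 (mod 23)
14^2 = (14^1)^2 ≡ 14^2 = 196 ≡ 12 (mod 23)
14^4 = (14^2)^2 ≡ 12^2 = 144 ≡ 6 (mod 23)
14^5 = 14^4 · 14^1 ≡ 6 · 14 ≡ 15 (mod 23).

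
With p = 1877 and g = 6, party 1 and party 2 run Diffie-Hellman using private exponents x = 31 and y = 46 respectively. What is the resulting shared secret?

Party 2 sends B = g^y mod p = 6^46 mod 1877.
6^1 ≡ 6 (mod 1877)
6^2 = (6^1)^2 ≡ 6^2 = 36 ≡ 36 (mod 1877)
6^4 = (6^2)^2 ≡ 36^2 = 1296 ≡ 1296 (mod 1877)
6^8 = (6^4)^2 ≡ 1296^2 = 1679616 ≡ 1578 (mod 1877)
6^16 = (6^8)^2 ≡ 1578^2 = 2490084 ≡ 1182 (mod 1877)
6^32 = (6^16)^2 ≡ 1182^2 = 1397124 ≡ 636 (mod 1877)
6^46 = 6^32 · 6^8 · 6^4 · 6^2 ≡ 636 · 1578 · 1296 · 36 ≡ 235 (mod 1877).
So B = 235. Party 1 then computes K = B^x mod p = 235^31 mod 1877.
235^1 ≡ 235 (mod 1877)
235^2 = (235^1)^2 ≡ 235^2 = 55225 ≡ 792 (mod 1877)
235^4 = (235^2)^2 ≡ 792^2 = 627264 ≡ 346 (mod 1877)
235^8 = (235^4)^2 ≡ 346^2 = 119716 ≡ 1465 (mod 1877)
235^16 = (235^8)^2 ≡ 1465^2 = 2146225 ≡ 814 (mod 1877)
235^31 = 235^16 · 235^8 · 235^4 · 235^2 · 235^1 ≡ 814 · 1465 · 346 · 792 · 235 ≡ 40 (mod 1877).

40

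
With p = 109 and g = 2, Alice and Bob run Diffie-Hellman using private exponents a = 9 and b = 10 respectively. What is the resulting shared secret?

108

Bob sends B = g^b mod p = 2^10 mod 109.
2^1 ≡ 2 (mod 109)
2^2 = (2^1)^2 ≡ 2^2 = 4 ≡ 4 (mod 109)
2^4 = (2^2)^2 ≡ 4^2 = 16 ≡ 16 (mod 109)
2^8 = (2^4)^2 ≡ 16^2 = 256 ≡ 38 (mod 109)
2^10 = 2^8 · 2^2 ≡ 38 · 4 ≡ 43 (mod 109).
So B = 43. Alice then computes K = B^a mod p = 43^9 mod 109.
43^1 ≡ 43 (mod 109)
43^2 = (43^1)^2 ≡ 43^2 = 1849 ≡ 105 (mod 109)
43^4 = (43^2)^2 ≡ 105^2 = 11025 ≡ 16 (mod 109)
43^8 = (43^4)^2 ≡ 16^2 = 256 ≡ 38 (mod 109)
43^9 = 43^8 · 43^1 ≡ 38 · 43 ≡ 108 (mod 109).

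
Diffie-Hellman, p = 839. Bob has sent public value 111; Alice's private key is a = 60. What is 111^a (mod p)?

274

Shared key K = 111^60 mod 839.
111^1 ≡ 111 (mod 839)
111^2 = (111^1)^2 ≡ 111^2 = 12321 ≡ 575 (mod 839)
111^4 = (111^2)^2 ≡ 575^2 = 330625 ≡ 59 (mod 839)
111^8 = (111^4)^2 ≡ 59^2 = 3481 ≡ 125 (mod 839)
111^16 = (111^8)^2 ≡ 125^2 = 15625 ≡ 523 (mod 839)
111^32 = (111^16)^2 ≡ 523^2 = 273529 ≡ 15 (mod 839)
111^60 = 111^32 · 111^16 · 111^8 · 111^4 ≡ 15 · 523 · 125 · 59 ≡ 274 (mod 839).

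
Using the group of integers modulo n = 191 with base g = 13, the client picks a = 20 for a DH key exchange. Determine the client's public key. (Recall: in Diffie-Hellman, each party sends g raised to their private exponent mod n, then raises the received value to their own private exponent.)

125

Public value = 13^20 mod 191.
13^1 ≡ 13 (mod 191)
13^2 = (13^1)^2 ≡ 13^2 = 169 ≡ 169 (mod 191)
13^4 = (13^2)^2 ≡ 169^2 = 28561 ≡ 102 (mod 191)
13^8 = (13^4)^2 ≡ 102^2 = 10404 ≡ 90 (mod 191)
13^16 = (13^8)^2 ≡ 90^2 = 8100 ≡ 78 (mod 191)
13^20 = 13^16 · 13^4 ≡ 78 · 102 ≡ 125 (mod 191).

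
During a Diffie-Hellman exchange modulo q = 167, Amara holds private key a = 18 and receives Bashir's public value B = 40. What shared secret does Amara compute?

Shared key K = 40^18 mod 167.
40^1 ≡ 40 (mod 167)
40^2 = (40^1)^2 ≡ 40^2 = 1600 ≡ 97 (mod 167)
40^4 = (40^2)^2 ≡ 97^2 = 9409 ≡ 57 (mod 167)
40^8 = (40^4)^2 ≡ 57^2 = 3249 ≡ 76 (mod 167)
40^16 = (40^8)^2 ≡ 76^2 = 5776 ≡ 98 (mod 167)
40^18 = 40^16 · 40^2 ≡ 98 · 97 ≡ 154 (mod 167).

154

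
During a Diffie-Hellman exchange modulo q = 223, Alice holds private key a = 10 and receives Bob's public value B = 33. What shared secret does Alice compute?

Shared key K = 33^10 mod 223.
33^1 ≡ 33 (mod 223)
33^2 = (33^1)^2 ≡ 33^2 = 1089 ≡ 197 (mod 223)
33^4 = (33^2)^2 ≡ 197^2 = 38809 ≡ 7 (mod 223)
33^8 = (33^4)^2 ≡ 7^2 = 49 ≡ 49 (mod 223)
33^10 = 33^8 · 33^2 ≡ 49 · 197 ≡ 64 (mod 223).

64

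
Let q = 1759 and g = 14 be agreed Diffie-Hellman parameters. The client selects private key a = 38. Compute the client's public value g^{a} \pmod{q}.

Public value = 14^{38} \pmod{1759}.
14^1 ≡ 14 (mod 1759)
14^2 = (14^1)^2 ≡ 14^2 = 196 ≡ 196 (mod 1759)
14^4 = (14^2)^2 ≡ 196^2 = 38416 ≡ 1477 (mod 1759)
14^8 = (14^4)^2 ≡ 1477^2 = 2181529 ≡ 369 (mod 1759)
14^16 = (14^8)^2 ≡ 369^2 = 136161 ≡ 718 (mod 1759)
14^32 = (14^16)^2 ≡ 718^2 = 515524 ≡ 137 (mod 1759)
14^38 = 14^32 · 14^4 · 14^2 ≡ 137 · 1477 · 196 ≡ 231 (mod 1759).

231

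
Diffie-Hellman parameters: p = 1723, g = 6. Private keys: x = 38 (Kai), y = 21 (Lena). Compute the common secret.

Kai sends A = g^x mod p = 6^38 mod 1723.
6^1 ≡ 6 (mod 1723)
6^2 = (6^1)^2 ≡ 6^2 = 36 ≡ 36 (mod 1723)
6^4 = (6^2)^2 ≡ 36^2 = 1296 ≡ 1296 (mod 1723)
6^8 = (6^4)^2 ≡ 1296^2 = 1679616 ≡ 1414 (mod 1723)
6^16 = (6^8)^2 ≡ 1414^2 = 1999396 ≡ 716 (mod 1723)
6^32 = (6^16)^2 ≡ 716^2 = 512656 ≡ 925 (mod 1723)
6^38 = 6^32 · 6^4 · 6^2 ≡ 925 · 1296 · 36 ≡ 819 (mod 1723).
So A = 819. Lena then computes K = A^y mod p = 819^21 mod 1723.
819^1 ≡ 819 (mod 1723)
819^2 = (819^1)^2 ≡ 819^2 = 670761 ≡ 514 (mod 1723)
819^4 = (819^2)^2 ≡ 514^2 = 264196 ≡ 577 (mod 1723)
819^8 = (819^4)^2 ≡ 577^2 = 332929 ≡ 390 (mod 1723)
819^16 = (819^8)^2 ≡ 390^2 = 152100 ≡ 476 (mod 1723)
819^21 = 819^16 · 819^4 · 819^1 ≡ 476 · 577 · 819 ≡ 615 (mod 1723).

615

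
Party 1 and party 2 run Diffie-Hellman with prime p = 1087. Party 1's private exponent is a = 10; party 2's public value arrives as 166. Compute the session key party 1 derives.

143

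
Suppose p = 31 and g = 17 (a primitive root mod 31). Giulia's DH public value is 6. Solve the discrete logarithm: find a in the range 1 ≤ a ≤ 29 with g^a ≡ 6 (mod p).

Try successive powers of 17 modulo 31:
17^1 ≡ 17
17^2 ≡ 10
17^3 ≡ 15
17^4 ≡ 7
17^5 ≡ 26
17^6 ≡ 8
17^7 ≡ 12
17^8 ≡ 18
17^9 ≡ 27
17^10 ≡ 25
17^11 ≡ 22
17^12 ≡ 2
17^13 ≡ 3
17^14 ≡ 20
17^15 ≡ 30
17^16 ≡ 14
17^17 ≡ 21
17^18 ≡ 16
17^19 ≡ 24
17^20 ≡ 5
17^21 ≡ 23
17^22 ≡ 19
17^23 ≡ 13
17^24 ≡ 4
17^25 ≡ 6
Found: a = 25.

25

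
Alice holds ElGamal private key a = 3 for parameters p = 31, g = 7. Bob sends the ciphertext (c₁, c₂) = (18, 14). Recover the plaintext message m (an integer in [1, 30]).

Shared mask s = c₁^a mod p = 18^3 mod 31.
18^1 ≡ 18 (mod 31)
18^2 = (18^1)^2 ≡ 18^2 = 324 ≡ 14 (mod 31)
18^3 = 18^2 · 18^1 ≡ 14 · 18 ≡ 4 (mod 31).
So s = 4; s⁻¹ ≡ 8 (mod 31).
m = c₂ · s⁻¹ mod 31 = 14 · 8 mod 31 = 19.

19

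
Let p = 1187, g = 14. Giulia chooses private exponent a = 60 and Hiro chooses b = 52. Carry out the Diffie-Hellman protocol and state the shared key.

Giulia sends A = g^a mod p = 14^60 mod 1187.
14^1 ≡ 14 (mod 1187)
14^2 = (14^1)^2 ≡ 14^2 = 196 ≡ 196 (mod 1187)
14^4 = (14^2)^2 ≡ 196^2 = 38416 ≡ 432 (mod 1187)
14^8 = (14^4)^2 ≡ 432^2 = 186624 ≡ 265 (mod 1187)
14^16 = (14^8)^2 ≡ 265^2 = 70225 ≡ 192 (mod 1187)
14^32 = (14^16)^2 ≡ 192^2 = 36864 ≡ 67 (mod 1187)
14^60 = 14^32 · 14^16 · 14^8 · 14^4 ≡ 67 · 192 · 265 · 432 ≡ 178 (mod 1187).
So A = 178. Hiro then computes K = A^b mod p = 178^52 mod 1187.
178^1 ≡ 178 (mod 1187)
178^2 = (178^1)^2 ≡ 178^2 = 31684 ≡ 822 (mod 1187)
178^4 = (178^2)^2 ≡ 822^2 = 675684 ≡ 281 (mod 1187)
178^8 = (178^4)^2 ≡ 281^2 = 78961 ≡ 619 (mod 1187)
178^16 = (178^8)^2 ≡ 619^2 = 383161 ≡ 947 (mod 1187)
178^32 = (178^16)^2 ≡ 947^2 = 896809 ≡ 624 (mod 1187)
178^52 = 178^32 · 178^16 · 178^4 ≡ 624 · 947 · 281 ≡ 151 (mod 1187).

151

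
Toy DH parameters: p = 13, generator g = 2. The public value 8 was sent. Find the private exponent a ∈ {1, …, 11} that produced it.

3

Try successive powers of 2 modulo 13:
2^1 ≡ 2
2^2 ≡ 4
2^3 ≡ 8
Found: a = 3.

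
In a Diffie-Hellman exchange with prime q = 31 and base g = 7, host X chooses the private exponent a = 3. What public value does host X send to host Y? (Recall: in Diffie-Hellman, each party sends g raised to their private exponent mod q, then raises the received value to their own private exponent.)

Public value = 7^3 mod 31.
7^1 ≡ 7 (mod 31)
7^2 = (7^1)^2 ≡ 7^2 = 49 ≡ 18 (mod 31)
7^3 = 7^2 · 7^1 ≡ 18 · 7 ≡ 2 (mod 31).

2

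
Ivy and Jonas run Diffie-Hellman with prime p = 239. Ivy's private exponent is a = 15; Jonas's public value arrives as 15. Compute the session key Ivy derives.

169

Shared key K = 15^15 mod 239.
15^1 ≡ 15 (mod 239)
15^2 = (15^1)^2 ≡ 15^2 = 225 ≡ 225 (mod 239)
15^4 = (15^2)^2 ≡ 225^2 = 50625 ≡ 196 (mod 239)
15^8 = (15^4)^2 ≡ 196^2 = 38416 ≡ 176 (mod 239)
15^15 = 15^8 · 15^4 · 15^2 · 15^1 ≡ 176 · 196 · 225 · 15 ≡ 169 (mod 239).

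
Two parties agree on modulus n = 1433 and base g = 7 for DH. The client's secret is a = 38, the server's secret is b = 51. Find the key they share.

The client sends A = g^a mod n = 7^38 mod 1433.
7^1 ≡ 7 (mod 1433)
7^2 = (7^1)^2 ≡ 7^2 = 49 ≡ 49 (mod 1433)
7^4 = (7^2)^2 ≡ 49^2 = 2401 ≡ 968 (mod 1433)
7^8 = (7^4)^2 ≡ 968^2 = 937024 ≡ 1275 (mod 1433)
7^16 = (7^8)^2 ≡ 1275^2 = 1625625 ≡ 603 (mod 1433)
7^32 = (7^16)^2 ≡ 603^2 = 363609 ≡ 1060 (mod 1433)
7^38 = 7^32 · 7^4 · 7^2 ≡ 1060 · 968 · 49 ≡ 1115 (mod 1433).
So A = 1115. The server then computes K = A^b mod n = 1115^51 mod 1433.
1115^1 ≡ 1115 (mod 1433)
1115^2 = (1115^1)^2 ≡ 1115^2 = 1243225 ≡ 814 (mod 1433)
1115^4 = (1115^2)^2 ≡ 814^2 = 662596 ≡ 550 (mod 1433)
1115^8 = (1115^4)^2 ≡ 550^2 = 302500 ≡ 137 (mod 1433)
1115^16 = (1115^8)^2 ≡ 137^2 = 18769 ≡ 140 (mod 1433)
1115^32 = (1115^16)^2 ≡ 140^2 = 19600 ≡ 971 (mod 1433)
1115^51 = 1115^32 · 1115^16 · 1115^2 · 1115^1 ≡ 971 · 140 · 814 · 1115 ≡ 148 (mod 1433).

148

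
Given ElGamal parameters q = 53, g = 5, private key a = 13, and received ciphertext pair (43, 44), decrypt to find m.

Shared mask s = c₁^a mod q = 43^13 mod 53.
43^1 ≡ 43 (mod 53)
43^2 = (43^1)^2 ≡ 43^2 = 1849 ≡ 47 (mod 53)
43^4 = (43^2)^2 ≡ 47^2 = 2209 ≡ 36 (mod 53)
43^8 = (43^4)^2 ≡ 36^2 = 1296 ≡ 24 (mod 53)
43^13 = 43^8 · 43^4 · 43^1 ≡ 24 · 36 · 43 ≡ 52 (mod 53).
So s = 52; s⁻¹ ≡ 52 (mod 53).
m = c₂ · s⁻¹ mod 53 = 44 · 52 mod 53 = 9.

9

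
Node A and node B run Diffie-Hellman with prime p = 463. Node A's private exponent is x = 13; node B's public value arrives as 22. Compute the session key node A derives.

22

Shared key K = 22^13 mod 463.
22^1 ≡ 22 (mod 463)
22^2 = (22^1)^2 ≡ 22^2 = 484 ≡ 21 (mod 463)
22^4 = (22^2)^2 ≡ 21^2 = 441 ≡ 441 (mod 463)
22^8 = (22^4)^2 ≡ 441^2 = 194481 ≡ 21 (mod 463)
22^13 = 22^8 · 22^4 · 22^1 ≡ 21 · 441 · 22 ≡ 22 (mod 463).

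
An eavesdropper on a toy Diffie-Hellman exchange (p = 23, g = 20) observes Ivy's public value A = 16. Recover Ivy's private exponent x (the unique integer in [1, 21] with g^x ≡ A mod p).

Try successive powers of 20 modulo 23:
20^1 ≡ 20
20^2 ≡ 9
20^3 ≡ 19
20^4 ≡ 12
20^5 ≡ 10
20^6 ≡ 16
Found: x = 6.

6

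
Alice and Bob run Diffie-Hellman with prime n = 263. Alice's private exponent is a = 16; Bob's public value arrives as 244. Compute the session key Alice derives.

Shared key K = 244^16 mod 263.
244^1 ≡ 244 (mod 263)
244^2 = (244^1)^2 ≡ 244^2 = 59536 ≡ 98 (mod 263)
244^4 = (244^2)^2 ≡ 98^2 = 9604 ≡ 136 (mod 263)
244^8 = (244^4)^2 ≡ 136^2 = 18496 ≡ 86 (mod 263)
244^16 = (244^8)^2 ≡ 86^2 = 7396 ≡ 32 (mod 263)

32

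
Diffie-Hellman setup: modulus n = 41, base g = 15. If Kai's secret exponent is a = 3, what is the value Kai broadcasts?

Public value = 15^3 (mod 41).
15^1 ≡ 15 (mod 41)
15^2 = (15^1)^2 ≡ 15^2 = 225 ≡ 20 (mod 41)
15^3 = 15^2 · 15^1 ≡ 20 · 15 ≡ 13 (mod 41).

13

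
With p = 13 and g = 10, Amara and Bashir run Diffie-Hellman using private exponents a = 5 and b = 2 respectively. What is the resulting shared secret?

Amara sends A = g^a mod p = 10^5 mod 13.
10^1 ≡ 10 (mod 13)
10^2 = (10^1)^2 ≡ 10^2 = 100 ≡ 9 (mod 13)
10^4 = (10^2)^2 ≡ 9^2 = 81 ≡ 3 (mod 13)
10^5 = 10^4 · 10^1 ≡ 3 · 10 ≡ 4 (mod 13).
So A = 4. Bashir then computes K = A^b mod p = 4^2 mod 13.
4^1 ≡ 4 (mod 13)
4^2 = (4^1)^2 ≡ 4^2 = 16 ≡ 3 (mod 13)

3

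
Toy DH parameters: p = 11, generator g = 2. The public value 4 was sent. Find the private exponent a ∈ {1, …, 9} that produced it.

2

Try successive powers of 2 modulo 11:
2^1 ≡ 2
2^2 ≡ 4
Found: a = 2.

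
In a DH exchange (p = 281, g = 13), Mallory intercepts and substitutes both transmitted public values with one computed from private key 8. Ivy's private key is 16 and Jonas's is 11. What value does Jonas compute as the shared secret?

256

Jonas receives Mallory's public value M = 13^8 mod 281 instead of the honest one.
13^1 ≡ 13 (mod 281)
13^2 = (13^1)^2 ≡ 13^2 = 169 ≡ 169 (mod 281)
13^4 = (13^2)^2 ≡ 169^2 = 28561 ≡ 180 (mod 281)
13^8 = (13^4)^2 ≡ 180^2 = 32400 ≡ 85 (mod 281)
So M = 85. Jonas computes K = M^11 mod 281.
85^1 ≡ 85 (mod 281)
85^2 = (85^1)^2 ≡ 85^2 = 7225 ≡ 200 (mod 281)
85^4 = (85^2)^2 ≡ 200^2 = 40000 ≡ 98 (mod 281)
85^8 = (85^4)^2 ≡ 98^2 = 9604 ≡ 50 (mod 281)
85^11 = 85^8 · 85^2 · 85^1 ≡ 50 · 200 · 85 ≡ 256 (mod 281).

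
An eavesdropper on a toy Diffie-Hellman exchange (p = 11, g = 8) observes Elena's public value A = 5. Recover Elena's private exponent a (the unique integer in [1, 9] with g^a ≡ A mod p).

8

Try successive powers of 8 modulo 11:
8^1 ≡ 8
8^2 ≡ 9
8^3 ≡ 6
8^4 ≡ 4
8^5 ≡ 10
8^6 ≡ 3
8^7 ≡ 2
8^8 ≡ 5
Found: a = 8.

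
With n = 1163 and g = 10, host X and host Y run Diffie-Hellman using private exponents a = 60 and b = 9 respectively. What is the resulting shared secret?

385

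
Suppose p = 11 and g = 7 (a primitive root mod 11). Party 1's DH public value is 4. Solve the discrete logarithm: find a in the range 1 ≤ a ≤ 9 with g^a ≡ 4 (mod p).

6

Try successive powers of 7 modulo 11:
7^1 ≡ 7
7^2 ≡ 5
7^3 ≡ 2
7^4 ≡ 3
7^5 ≡ 10
7^6 ≡ 4
Found: a = 6.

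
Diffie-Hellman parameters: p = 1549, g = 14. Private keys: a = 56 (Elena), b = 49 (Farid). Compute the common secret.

542

Elena sends A = g^a mod p = 14^56 mod 1549.
14^1 ≡ 14 (mod 1549)
14^2 = (14^1)^2 ≡ 14^2 = 196 ≡ 196 (mod 1549)
14^4 = (14^2)^2 ≡ 196^2 = 38416 ≡ 1240 (mod 1549)
14^8 = (14^4)^2 ≡ 1240^2 = 1537600 ≡ 992 (mod 1549)
14^16 = (14^8)^2 ≡ 992^2 = 984064 ≡ 449 (mod 1549)
14^32 = (14^16)^2 ≡ 449^2 = 201601 ≡ 231 (mod 1549)
14^56 = 14^32 · 14^16 · 14^8 ≡ 231 · 449 · 992 ≡ 21 (mod 1549).
So A = 21. Farid then computes K = A^b mod p = 21^49 mod 1549.
21^1 ≡ 21 (mod 1549)
21^2 = (21^1)^2 ≡ 21^2 = 441 ≡ 441 (mod 1549)
21^4 = (21^2)^2 ≡ 441^2 = 194481 ≡ 856 (mod 1549)
21^8 = (21^4)^2 ≡ 856^2 = 732736 ≡ 59 (mod 1549)
21^16 = (21^8)^2 ≡ 59^2 = 3481 ≡ 383 (mod 1549)
21^32 = (21^16)^2 ≡ 383^2 = 146689 ≡ 1083 (mod 1549)
21^49 = 21^32 · 21^16 · 21^1 ≡ 1083 · 383 · 21 ≡ 542 (mod 1549).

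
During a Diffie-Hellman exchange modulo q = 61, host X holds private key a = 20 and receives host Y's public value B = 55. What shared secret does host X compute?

47

Shared key K = 55^20 mod 61.
55^1 ≡ 55 (mod 61)
55^2 = (55^1)^2 ≡ 55^2 = 3025 ≡ 36 (mod 61)
55^4 = (55^2)^2 ≡ 36^2 = 1296 ≡ 15 (mod 61)
55^8 = (55^4)^2 ≡ 15^2 = 225 ≡ 42 (mod 61)
55^16 = (55^8)^2 ≡ 42^2 = 1764 ≡ 56 (mod 61)
55^20 = 55^16 · 55^4 ≡ 56 · 15 ≡ 47 (mod 61).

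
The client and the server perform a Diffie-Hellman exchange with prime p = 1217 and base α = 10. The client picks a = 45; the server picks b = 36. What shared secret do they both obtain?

335

The client sends A = α^a mod p = 10^45 mod 1217.
10^1 ≡ 10 (mod 1217)
10^2 = (10^1)^2 ≡ 10^2 = 100 ≡ 100 (mod 1217)
10^4 = (10^2)^2 ≡ 100^2 = 10000 ≡ 264 (mod 1217)
10^8 = (10^4)^2 ≡ 264^2 = 69696 ≡ 327 (mod 1217)
10^16 = (10^8)^2 ≡ 327^2 = 106929 ≡ 1050 (mod 1217)
10^32 = (10^16)^2 ≡ 1050^2 = 1102500 ≡ 1115 (mod 1217)
10^45 = 10^32 · 10^8 · 10^4 · 10^1 ≡ 1115 · 327 · 264 · 10 ≡ 258 (mod 1217).
So A = 258. The server then computes K = A^b mod p = 258^36 mod 1217.
258^1 ≡ 258 (mod 1217)
258^2 = (258^1)^2 ≡ 258^2 = 66564 ≡ 846 (mod 1217)
258^4 = (258^2)^2 ≡ 846^2 = 715716 ≡ 120 (mod 1217)
258^8 = (258^4)^2 ≡ 120^2 = 14400 ≡ 1013 (mod 1217)
258^16 = (258^8)^2 ≡ 1013^2 = 1026169 ≡ 238 (mod 1217)
258^32 = (258^16)^2 ≡ 238^2 = 56644 ≡ 662 (mod 1217)
258^36 = 258^32 · 258^4 ≡ 662 · 120 ≡ 335 (mod 1217).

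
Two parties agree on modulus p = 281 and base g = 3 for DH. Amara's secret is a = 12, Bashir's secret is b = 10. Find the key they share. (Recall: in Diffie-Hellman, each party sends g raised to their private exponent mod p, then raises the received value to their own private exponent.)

Bashir sends B = g^b mod p = 3^10 mod 281.
3^1 ≡ 3 (mod 281)
3^2 = (3^1)^2 ≡ 3^2 = 9 ≡ 9 (mod 281)
3^4 = (3^2)^2 ≡ 9^2 = 81 ≡ 81 (mod 281)
3^8 = (3^4)^2 ≡ 81^2 = 6561 ≡ 98 (mod 281)
3^10 = 3^8 · 3^2 ≡ 98 · 9 ≡ 39 (mod 281).
So B = 39. Amara then computes K = B^a mod p = 39^12 mod 281.
39^1 ≡ 39 (mod 281)
39^2 = (39^1)^2 ≡ 39^2 = 1521 ≡ 116 (mod 281)
39^4 = (39^2)^2 ≡ 116^2 = 13456 ≡ 249 (mod 281)
39^8 = (39^4)^2 ≡ 249^2 = 62001 ≡ 181 (mod 281)
39^12 = 39^8 · 39^4 ≡ 181 · 249 ≡ 109 (mod 281).

109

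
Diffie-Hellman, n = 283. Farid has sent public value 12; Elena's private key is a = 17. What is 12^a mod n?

Shared key K = 12^17 mod 283.
12^1 ≡ 12 (mod 283)
12^2 = (12^1)^2 ≡ 12^2 = 144 ≡ 144 (mod 283)
12^4 = (12^2)^2 ≡ 144^2 = 20736 ≡ 77 (mod 283)
12^8 = (12^4)^2 ≡ 77^2 = 5929 ≡ 269 (mod 283)
12^16 = (12^8)^2 ≡ 269^2 = 72361 ≡ 196 (mod 283)
12^17 = 12^16 · 12^1 ≡ 196 · 12 ≡ 88 (mod 283).

88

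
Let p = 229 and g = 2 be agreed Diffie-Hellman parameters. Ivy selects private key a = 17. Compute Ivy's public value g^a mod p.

Public value = 2^17 mod 229.
2^1 ≡ 2 (mod 229)
2^2 = (2^1)^2 ≡ 2^2 = 4 ≡ 4 (mod 229)
2^4 = (2^2)^2 ≡ 4^2 = 16 ≡ 16 (mod 229)
2^8 = (2^4)^2 ≡ 16^2 = 256 ≡ 27 (mod 229)
2^16 = (2^8)^2 ≡ 27^2 = 729 ≡ 42 (mod 229)
2^17 = 2^16 · 2^1 ≡ 42 · 2 ≡ 84 (mod 229).

84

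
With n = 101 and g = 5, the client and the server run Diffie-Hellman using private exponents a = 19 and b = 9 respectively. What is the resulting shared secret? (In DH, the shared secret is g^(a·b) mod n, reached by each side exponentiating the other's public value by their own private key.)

16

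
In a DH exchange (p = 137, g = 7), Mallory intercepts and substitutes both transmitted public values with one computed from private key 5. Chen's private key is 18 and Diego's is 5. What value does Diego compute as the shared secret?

Diego receives Mallory's public value M = 7^5 mod 137 instead of the honest one.
7^1 ≡ 7 (mod 137)
7^2 = (7^1)^2 ≡ 7^2 = 49 ≡ 49 (mod 137)
7^4 = (7^2)^2 ≡ 49^2 = 2401 ≡ 72 (mod 137)
7^5 = 7^4 · 7^1 ≡ 72 · 7 ≡ 93 (mod 137).
So M = 93. Diego computes K = M^5 mod 137.
93^1 ≡ 93 (mod 137)
93^2 = (93^1)^2 ≡ 93^2 = 8649 ≡ 18 (mod 137)
93^4 = (93^2)^2 ≡ 18^2 = 324 ≡ 50 (mod 137)
93^5 = 93^4 · 93^1 ≡ 50 · 93 ≡ 129 (mod 137).

129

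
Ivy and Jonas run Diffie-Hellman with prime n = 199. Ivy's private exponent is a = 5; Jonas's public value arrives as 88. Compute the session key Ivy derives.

Shared key K = 88^5 mod 199.
88^1 ≡ 88 (mod 199)
88^2 = (88^1)^2 ≡ 88^2 = 7744 ≡ 182 (mod 199)
88^4 = (88^2)^2 ≡ 182^2 = 33124 ≡ 90 (mod 199)
88^5 = 88^4 · 88^1 ≡ 90 · 88 ≡ 159 (mod 199).

159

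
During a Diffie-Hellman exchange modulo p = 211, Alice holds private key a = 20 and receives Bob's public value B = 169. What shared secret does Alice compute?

Shared key K = 169^20 mod 211.
169^1 ≡ 169 (mod 211)
169^2 = (169^1)^2 ≡ 169^2 = 28561 ≡ 76 (mod 211)
169^4 = (169^2)^2 ≡ 76^2 = 5776 ≡ 79 (mod 211)
169^8 = (169^4)^2 ≡ 79^2 = 6241 ≡ 122 (mod 211)
169^16 = (169^8)^2 ≡ 122^2 = 14884 ≡ 114 (mod 211)
169^20 = 169^16 · 169^4 ≡ 114 · 79 ≡ 144 (mod 211).

144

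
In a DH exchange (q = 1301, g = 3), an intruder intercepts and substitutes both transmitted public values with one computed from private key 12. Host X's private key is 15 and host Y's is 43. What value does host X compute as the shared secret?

443

Host X receives an intruder's public value M = 3^12 mod 1301 instead of the honest one.
3^1 ≡ 3 (mod 1301)
3^2 = (3^1)^2 ≡ 3^2 = 9 ≡ 9 (mod 1301)
3^4 = (3^2)^2 ≡ 9^2 = 81 ≡ 81 (mod 1301)
3^8 = (3^4)^2 ≡ 81^2 = 6561 ≡ 56 (mod 1301)
3^12 = 3^8 · 3^4 ≡ 56 · 81 ≡ 633 (mod 1301).
So M = 633. Host X computes K = M^15 mod 1301.
633^1 ≡ 633 (mod 1301)
633^2 = (633^1)^2 ≡ 633^2 = 400689 ≡ 1282 (mod 1301)
633^4 = (633^2)^2 ≡ 1282^2 = 1643524 ≡ 361 (mod 1301)
633^8 = (633^4)^2 ≡ 361^2 = 130321 ≡ 221 (mod 1301)
633^15 = 633^8 · 633^4 · 633^2 · 633^1 ≡ 221 · 361 · 1282 · 633 ≡ 443 (mod 1301).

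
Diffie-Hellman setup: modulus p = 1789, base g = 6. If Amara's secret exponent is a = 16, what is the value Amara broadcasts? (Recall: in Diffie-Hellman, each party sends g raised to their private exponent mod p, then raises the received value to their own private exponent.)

Public value = 6^16 mod 1789.
6^1 ≡ 6 (mod 1789)
6^2 = (6^1)^2 ≡ 6^2 = 36 ≡ 36 (mod 1789)
6^4 = (6^2)^2 ≡ 36^2 = 1296 ≡ 1296 (mod 1789)
6^8 = (6^4)^2 ≡ 1296^2 = 1679616 ≡ 1534 (mod 1789)
6^16 = (6^8)^2 ≡ 1534^2 = 2353156 ≡ 621 (mod 1789)

621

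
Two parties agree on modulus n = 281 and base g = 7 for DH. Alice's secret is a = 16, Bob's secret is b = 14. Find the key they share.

153

Alice sends A = g^a mod n = 7^16 mod 281.
7^1 ≡ 7 (mod 281)
7^2 = (7^1)^2 ≡ 7^2 = 49 ≡ 49 (mod 281)
7^4 = (7^2)^2 ≡ 49^2 = 2401 ≡ 153 (mod 281)
7^8 = (7^4)^2 ≡ 153^2 = 23409 ≡ 86 (mod 281)
7^16 = (7^8)^2 ≡ 86^2 = 7396 ≡ 90 (mod 281)
So A = 90. Bob then computes K = A^b mod n = 90^14 mod 281.
90^1 ≡ 90 (mod 281)
90^2 = (90^1)^2 ≡ 90^2 = 8100 ≡ 232 (mod 281)
90^4 = (90^2)^2 ≡ 232^2 = 53824 ≡ 153 (mod 281)
90^8 = (90^4)^2 ≡ 153^2 = 23409 ≡ 86 (mod 281)
90^14 = 90^8 · 90^4 · 90^2 ≡ 86 · 153 · 232 ≡ 153 (mod 281).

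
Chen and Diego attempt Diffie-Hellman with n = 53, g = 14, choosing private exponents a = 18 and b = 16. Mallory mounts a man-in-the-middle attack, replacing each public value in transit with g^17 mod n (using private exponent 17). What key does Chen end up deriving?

7

Chen receives Mallory's public value M = 14^17 mod 53 instead of the honest one.
14^1 ≡ 14 (mod 53)
14^2 = (14^1)^2 ≡ 14^2 = 196 ≡ 37 (mod 53)
14^4 = (14^2)^2 ≡ 37^2 = 1369 ≡ 44 (mod 53)
14^8 = (14^4)^2 ≡ 44^2 = 1936 ≡ 28 (mod 53)
14^16 = (14^8)^2 ≡ 28^2 = 784 ≡ 42 (mod 53)
14^17 = 14^16 · 14^1 ≡ 42 · 14 ≡ 5 (mod 53).
So M = 5. Chen computes K = M^18 mod 53.
5^1 ≡ 5 (mod 53)
5^2 = (5^1)^2 ≡ 5^2 = 25 ≡ 25 (mod 53)
5^4 = (5^2)^2 ≡ 25^2 = 625 ≡ 42 (mod 53)
5^8 = (5^4)^2 ≡ 42^2 = 1764 ≡ 15 (mod 53)
5^16 = (5^8)^2 ≡ 15^2 = 225 ≡ 13 (mod 53)
5^18 = 5^16 · 5^2 ≡ 13 · 25 ≡ 7 (mod 53).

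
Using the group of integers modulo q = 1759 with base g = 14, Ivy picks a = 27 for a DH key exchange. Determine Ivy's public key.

871

Public value = 14^{27} \pmod{1759}.
14^1 ≡ 14 (mod 1759)
14^2 = (14^1)^2 ≡ 14^2 = 196 ≡ 196 (mod 1759)
14^4 = (14^2)^2 ≡ 196^2 = 38416 ≡ 1477 (mod 1759)
14^8 = (14^4)^2 ≡ 1477^2 = 2181529 ≡ 369 (mod 1759)
14^16 = (14^8)^2 ≡ 369^2 = 136161 ≡ 718 (mod 1759)
14^27 = 14^16 · 14^8 · 14^2 · 14^1 ≡ 718 · 369 · 196 · 14 ≡ 871 (mod 1759).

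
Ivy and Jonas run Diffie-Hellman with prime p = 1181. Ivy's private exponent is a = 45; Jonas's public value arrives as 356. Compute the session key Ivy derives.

Shared key K = 356^45 mod 1181.
356^1 ≡ 356 (mod 1181)
356^2 = (356^1)^2 ≡ 356^2 = 126736 ≡ 369 (mod 1181)
356^4 = (356^2)^2 ≡ 369^2 = 136161 ≡ 346 (mod 1181)
356^8 = (356^4)^2 ≡ 346^2 = 119716 ≡ 435 (mod 1181)
356^16 = (356^8)^2 ≡ 435^2 = 189225 ≡ 265 (mod 1181)
356^32 = (356^16)^2 ≡ 265^2 = 70225 ≡ 546 (mod 1181)
356^45 = 356^32 · 356^8 · 356^4 · 356^1 ≡ 546 · 435 · 346 · 356 ≡ 530 (mod 1181).

530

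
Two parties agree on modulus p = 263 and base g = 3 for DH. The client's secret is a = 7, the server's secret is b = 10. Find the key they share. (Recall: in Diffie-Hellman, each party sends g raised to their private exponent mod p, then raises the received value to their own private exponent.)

The client sends A = g^a mod p = 3^7 mod 263.
3^1 ≡ 3 (mod 263)
3^2 = (3^1)^2 ≡ 3^2 = 9 ≡ 9 (mod 263)
3^4 = (3^2)^2 ≡ 9^2 = 81 ≡ 81 (mod 263)
3^7 = 3^4 · 3^2 · 3^1 ≡ 81 · 9 · 3 ≡ 83 (mod 263).
So A = 83. The server then computes K = A^b mod p = 83^10 mod 263.
83^1 ≡ 83 (mod 263)
83^2 = (83^1)^2 ≡ 83^2 = 6889 ≡ 51 (mod 263)
83^4 = (83^2)^2 ≡ 51^2 = 2601 ≡ 234 (mod 263)
83^8 = (83^4)^2 ≡ 234^2 = 54756 ≡ 52 (mod 263)
83^10 = 83^8 · 83^2 ≡ 52 · 51 ≡ 22 (mod 263).

22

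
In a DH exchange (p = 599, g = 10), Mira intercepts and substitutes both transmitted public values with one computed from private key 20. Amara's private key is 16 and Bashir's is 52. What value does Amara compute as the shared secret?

208

Amara receives Mira's public value M = 10^20 mod 599 instead of the honest one.
10^1 ≡ 10 (mod 599)
10^2 = (10^1)^2 ≡ 10^2 = 100 ≡ 100 (mod 599)
10^4 = (10^2)^2 ≡ 100^2 = 10000 ≡ 416 (mod 599)
10^8 = (10^4)^2 ≡ 416^2 = 173056 ≡ 544 (mod 599)
10^16 = (10^8)^2 ≡ 544^2 = 295936 ≡ 30 (mod 599)
10^20 = 10^16 · 10^4 ≡ 30 · 416 ≡ 500 (mod 599).
So M = 500. Amara computes K = M^16 mod 599.
500^1 ≡ 500 (mod 599)
500^2 = (500^1)^2 ≡ 500^2 = 250000 ≡ 217 (mod 599)
500^4 = (500^2)^2 ≡ 217^2 = 47089 ≡ 367 (mod 599)
500^8 = (500^4)^2 ≡ 367^2 = 134689 ≡ 513 (mod 599)
500^16 = (500^8)^2 ≡ 513^2 = 263169 ≡ 208 (mod 599)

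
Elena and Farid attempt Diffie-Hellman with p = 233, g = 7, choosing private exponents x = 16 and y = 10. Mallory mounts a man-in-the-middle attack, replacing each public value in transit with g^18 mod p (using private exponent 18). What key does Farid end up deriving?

Farid receives Mallory's public value M = 7^18 mod 233 instead of the honest one.
7^1 ≡ 7 (mod 233)
7^2 = (7^1)^2 ≡ 7^2 = 49 ≡ 49 (mod 233)
7^4 = (7^2)^2 ≡ 49^2 = 2401 ≡ 71 (mod 233)
7^8 = (7^4)^2 ≡ 71^2 = 5041 ≡ 148 (mod 233)
7^16 = (7^8)^2 ≡ 148^2 = 21904 ≡ 2 (mod 233)
7^18 = 7^16 · 7^2 ≡ 2 · 49 ≡ 98 (mod 233).
So M = 98. Farid computes K = M^10 mod 233.
98^1 ≡ 98 (mod 233)
98^2 = (98^1)^2 ≡ 98^2 = 9604 ≡ 51 (mod 233)
98^4 = (98^2)^2 ≡ 51^2 = 2601 ≡ 38 (mod 233)
98^8 = (98^4)^2 ≡ 38^2 = 1444 ≡ 46 (mod 233)
98^10 = 98^8 · 98^2 ≡ 46 · 51 ≡ 16 (mod 233).

16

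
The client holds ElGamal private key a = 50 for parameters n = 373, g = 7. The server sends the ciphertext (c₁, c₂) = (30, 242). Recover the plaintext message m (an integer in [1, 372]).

Shared mask s = c₁^a mod n = 30^50 mod 373.
30^1 ≡ 30 (mod 373)
30^2 = (30^1)^2 ≡ 30^2 = 900 ≡ 154 (mod 373)
30^4 = (30^2)^2 ≡ 154^2 = 23716 ≡ 217 (mod 373)
30^8 = (30^4)^2 ≡ 217^2 = 47089 ≡ 91 (mod 373)
30^16 = (30^8)^2 ≡ 91^2 = 8281 ≡ 75 (mod 373)
30^32 = (30^16)^2 ≡ 75^2 = 5625 ≡ 30 (mod 373)
30^50 = 30^32 · 30^16 · 30^2 ≡ 30 · 75 · 154 ≡ 356 (mod 373).
So s = 356; s⁻¹ ≡ 351 (mod 373).
m = c₂ · s⁻¹ mod 373 = 242 · 351 mod 373 = 271.

271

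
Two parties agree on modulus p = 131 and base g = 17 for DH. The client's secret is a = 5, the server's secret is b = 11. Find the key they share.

The server sends B = g^b mod p = 17^11 mod 131.
17^1 ≡ 17 (mod 131)
17^2 = (17^1)^2 ≡ 17^2 = 289 ≡ 27 (mod 131)
17^4 = (17^2)^2 ≡ 27^2 = 729 ≡ 74 (mod 131)
17^8 = (17^4)^2 ≡ 74^2 = 5476 ≡ 105 (mod 131)
17^11 = 17^8 · 17^2 · 17^1 ≡ 105 · 27 · 17 ≡ 118 (mod 131).
So B = 118. The client then computes K = B^a mod p = 118^5 mod 131.
118^1 ≡ 118 (mod 131)
118^2 = (118^1)^2 ≡ 118^2 = 13924 ≡ 38 (mod 131)
118^4 = (118^2)^2 ≡ 38^2 = 1444 ≡ 3 (mod 131)
118^5 = 118^4 · 118^1 ≡ 3 · 118 ≡ 92 (mod 131).

92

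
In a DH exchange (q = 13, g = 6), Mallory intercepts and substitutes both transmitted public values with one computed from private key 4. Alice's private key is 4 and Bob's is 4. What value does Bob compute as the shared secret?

9

Bob receives Mallory's public value M = 6^4 mod 13 instead of the honest one.
6^1 ≡ 6 (mod 13)
6^2 = (6^1)^2 ≡ 6^2 = 36 ≡ 10 (mod 13)
6^4 = (6^2)^2 ≡ 10^2 = 100 ≡ 9 (mod 13)
So M = 9. Bob computes K = M^4 mod 13.
9^1 ≡ 9 (mod 13)
9^2 = (9^1)^2 ≡ 9^2 = 81 ≡ 3 (mod 13)
9^4 = (9^2)^2 ≡ 3^2 = 9 ≡ 9 (mod 13)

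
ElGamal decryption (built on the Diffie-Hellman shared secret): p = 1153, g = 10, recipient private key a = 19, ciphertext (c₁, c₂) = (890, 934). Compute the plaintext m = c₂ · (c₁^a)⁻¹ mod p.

Shared mask s = c₁^a mod p = 890^19 mod 1153.
890^1 ≡ 890 (mod 1153)
890^2 = (890^1)^2 ≡ 890^2 = 792100 ≡ 1142 (mod 1153)
890^4 = (890^2)^2 ≡ 1142^2 = 1304164 ≡ 121 (mod 1153)
890^8 = (890^4)^2 ≡ 121^2 = 14641 ≡ 805 (mod 1153)
890^16 = (890^8)^2 ≡ 805^2 = 648025 ≡ 39 (mod 1153)
890^19 = 890^16 · 890^2 · 890^1 ≡ 39 · 1142 · 890 ≡ 986 (mod 1153).
So s = 986; s⁻¹ ≡ 504 (mod 1153).
m = c₂ · s⁻¹ mod 1153 = 934 · 504 mod 1153 = 312.

312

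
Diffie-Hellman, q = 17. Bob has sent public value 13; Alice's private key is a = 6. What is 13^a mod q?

16

Shared key K = 13^6 mod 17.
13^1 ≡ 13 (mod 17)
13^2 = (13^1)^2 ≡ 13^2 = 169 ≡ 16 (mod 17)
13^4 = (13^2)^2 ≡ 16^2 = 256 ≡ 1 (mod 17)
13^6 = 13^4 · 13^2 ≡ 1 · 16 ≡ 16 (mod 17).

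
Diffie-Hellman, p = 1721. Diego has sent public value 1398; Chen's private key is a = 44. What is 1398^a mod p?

198

Shared key K = 1398^44 mod 1721.
1398^1 ≡ 1398 (mod 1721)
1398^2 = (1398^1)^2 ≡ 1398^2 = 1954404 ≡ 1069 (mod 1721)
1398^4 = (1398^2)^2 ≡ 1069^2 = 1142761 ≡ 17 (mod 1721)
1398^8 = (1398^4)^2 ≡ 17^2 = 289 ≡ 289 (mod 1721)
1398^16 = (1398^8)^2 ≡ 289^2 = 83521 ≡ 913 (mod 1721)
1398^32 = (1398^16)^2 ≡ 913^2 = 833569 ≡ 605 (mod 1721)
1398^44 = 1398^32 · 1398^8 · 1398^4 ≡ 605 · 289 · 17 ≡ 198 (mod 1721).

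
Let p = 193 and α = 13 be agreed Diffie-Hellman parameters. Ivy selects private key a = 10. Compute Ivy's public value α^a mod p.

170

Public value = 13^10 mod 193.
13^1 ≡ 13 (mod 193)
13^2 = (13^1)^2 ≡ 13^2 = 169 ≡ 169 (mod 193)
13^4 = (13^2)^2 ≡ 169^2 = 28561 ≡ 190 (mod 193)
13^8 = (13^4)^2 ≡ 190^2 = 36100 ≡ 9 (mod 193)
13^10 = 13^8 · 13^2 ≡ 9 · 169 ≡ 170 (mod 193).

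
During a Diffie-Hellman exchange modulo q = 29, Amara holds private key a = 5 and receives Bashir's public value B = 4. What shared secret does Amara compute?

Shared key K = 4^5 mod 29.
4^1 ≡ 4 (mod 29)
4^2 = (4^1)^2 ≡ 4^2 = 16 ≡ 16 (mod 29)
4^4 = (4^2)^2 ≡ 16^2 = 256 ≡ 24 (mod 29)
4^5 = 4^4 · 4^1 ≡ 24 · 4 ≡ 9 (mod 29).

9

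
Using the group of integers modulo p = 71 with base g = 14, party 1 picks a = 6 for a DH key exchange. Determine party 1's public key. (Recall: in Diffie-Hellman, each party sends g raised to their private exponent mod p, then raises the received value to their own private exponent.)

57

Public value = 14^6 mod 71.
14^1 ≡ 14 (mod 71)
14^2 = (14^1)^2 ≡ 14^2 = 196 ≡ 54 (mod 71)
14^4 = (14^2)^2 ≡ 54^2 = 2916 ≡ 5 (mod 71)
14^6 = 14^4 · 14^2 ≡ 5 · 54 ≡ 57 (mod 71).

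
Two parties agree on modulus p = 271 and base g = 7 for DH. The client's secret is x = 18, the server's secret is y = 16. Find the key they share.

57

The server sends B = g^y mod p = 7^16 mod 271.
7^1 ≡ 7 (mod 271)
7^2 = (7^1)^2 ≡ 7^2 = 49 ≡ 49 (mod 271)
7^4 = (7^2)^2 ≡ 49^2 = 2401 ≡ 233 (mod 271)
7^8 = (7^4)^2 ≡ 233^2 = 54289 ≡ 89 (mod 271)
7^16 = (7^8)^2 ≡ 89^2 = 7921 ≡ 62 (mod 271)
So B = 62. The client then computes K = B^x mod p = 62^18 mod 271.
62^1 ≡ 62 (mod 271)
62^2 = (62^1)^2 ≡ 62^2 = 3844 ≡ 50 (mod 271)
62^4 = (62^2)^2 ≡ 50^2 = 2500 ≡ 61 (mod 271)
62^8 = (62^4)^2 ≡ 61^2 = 3721 ≡ 198 (mod 271)
62^16 = (62^8)^2 ≡ 198^2 = 39204 ≡ 180 (mod 271)
62^18 = 62^16 · 62^2 ≡ 180 · 50 ≡ 57 (mod 271).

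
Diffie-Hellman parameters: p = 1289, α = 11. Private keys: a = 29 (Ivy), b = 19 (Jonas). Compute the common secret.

527

Jonas sends B = α^b mod p = 11^19 mod 1289.
11^1 ≡ 11 (mod 1289)
11^2 = (11^1)^2 ≡ 11^2 = 121 ≡ 121 (mod 1289)
11^4 = (11^2)^2 ≡ 121^2 = 14641 ≡ 462 (mod 1289)
11^8 = (11^4)^2 ≡ 462^2 = 213444 ≡ 759 (mod 1289)
11^16 = (11^8)^2 ≡ 759^2 = 576081 ≡ 1187 (mod 1289)
11^19 = 11^16 · 11^2 · 11^1 ≡ 1187 · 121 · 11 ≡ 872 (mod 1289).
So B = 872. Ivy then computes K = B^a mod p = 872^29 mod 1289.
872^1 ≡ 872 (mod 1289)
872^2 = (872^1)^2 ≡ 872^2 = 760384 ≡ 1163 (mod 1289)
872^4 = (872^2)^2 ≡ 1163^2 = 1352569 ≡ 408 (mod 1289)
872^8 = (872^4)^2 ≡ 408^2 = 166464 ≡ 183 (mod 1289)
872^16 = (872^8)^2 ≡ 183^2 = 33489 ≡ 1264 (mod 1289)
872^29 = 872^16 · 872^8 · 872^4 · 872^1 ≡ 1264 · 183 · 408 · 872 ≡ 527 (mod 1289).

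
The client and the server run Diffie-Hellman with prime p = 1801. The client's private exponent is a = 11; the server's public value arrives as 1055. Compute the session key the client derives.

540

Shared key K = 1055^11 mod 1801.
1055^1 ≡ 1055 (mod 1801)
1055^2 = (1055^1)^2 ≡ 1055^2 = 1113025 ≡ 7 (mod 1801)
1055^4 = (1055^2)^2 ≡ 7^2 = 49 ≡ 49 (mod 1801)
1055^8 = (1055^4)^2 ≡ 49^2 = 2401 ≡ 600 (mod 1801)
1055^11 = 1055^8 · 1055^2 · 1055^1 ≡ 600 · 7 · 1055 ≡ 540 (mod 1801).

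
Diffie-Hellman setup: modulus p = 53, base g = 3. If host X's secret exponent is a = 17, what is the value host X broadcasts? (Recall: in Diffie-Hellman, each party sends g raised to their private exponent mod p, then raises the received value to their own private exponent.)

45

Public value = 3^{17} \pmod{53}.
3^1 ≡ 3 (mod 53)
3^2 = (3^1)^2 ≡ 3^2 = 9 ≡ 9 (mod 53)
3^4 = (3^2)^2 ≡ 9^2 = 81 ≡ 28 (mod 53)
3^8 = (3^4)^2 ≡ 28^2 = 784 ≡ 42 (mod 53)
3^16 = (3^8)^2 ≡ 42^2 = 1764 ≡ 15 (mod 53)
3^17 = 3^16 · 3^1 ≡ 15 · 3 ≡ 45 (mod 53).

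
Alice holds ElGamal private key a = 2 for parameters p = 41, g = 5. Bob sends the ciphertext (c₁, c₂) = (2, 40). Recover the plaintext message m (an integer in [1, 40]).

10

Shared mask s = c₁^a mod p = 2^2 mod 41.
2^1 ≡ 2 (mod 41)
2^2 = (2^1)^2 ≡ 2^2 = 4 ≡ 4 (mod 41)
So s = 4; s⁻¹ ≡ 31 (mod 41).
m = c₂ · s⁻¹ mod 41 = 40 · 31 mod 41 = 10.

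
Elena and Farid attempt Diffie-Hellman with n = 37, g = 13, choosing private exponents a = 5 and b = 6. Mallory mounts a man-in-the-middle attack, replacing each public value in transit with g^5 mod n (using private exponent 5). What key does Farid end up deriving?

Farid receives Mallory's public value M = 13^5 mod 37 instead of the honest one.
13^1 ≡ 13 (mod 37)
13^2 = (13^1)^2 ≡ 13^2 = 169 ≡ 21 (mod 37)
13^4 = (13^2)^2 ≡ 21^2 = 441 ≡ 34 (mod 37)
13^5 = 13^4 · 13^1 ≡ 34 · 13 ≡ 35 (mod 37).
So M = 35. Farid computes K = M^6 mod 37.
35^1 ≡ 35 (mod 37)
35^2 = (35^1)^2 ≡ 35^2 = 1225 ≡ 4 (mod 37)
35^4 = (35^2)^2 ≡ 4^2 = 16 ≡ 16 (mod 37)
35^6 = 35^4 · 35^2 ≡ 16 · 4 ≡ 27 (mod 37).

27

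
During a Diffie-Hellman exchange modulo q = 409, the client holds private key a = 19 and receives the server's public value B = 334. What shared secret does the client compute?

Shared key K = 334^19 mod 409.
334^1 ≡ 334 (mod 409)
334^2 = (334^1)^2 ≡ 334^2 = 111556 ≡ 308 (mod 409)
334^4 = (334^2)^2 ≡ 308^2 = 94864 ≡ 385 (mod 409)
334^8 = (334^4)^2 ≡ 385^2 = 148225 ≡ 167 (mod 409)
334^16 = (334^8)^2 ≡ 167^2 = 27889 ≡ 77 (mod 409)
334^19 = 334^16 · 334^2 · 334^1 ≡ 77 · 308 · 334 ≡ 41 (mod 409).

41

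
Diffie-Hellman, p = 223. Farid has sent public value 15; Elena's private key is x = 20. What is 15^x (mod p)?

Shared key K = 15^20 mod 223.
15^1 ≡ 15 (mod 223)
15^2 = (15^1)^2 ≡ 15^2 = 225 ≡ 2 (mod 223)
15^4 = (15^2)^2 ≡ 2^2 = 4 ≡ 4 (mod 223)
15^8 = (15^4)^2 ≡ 4^2 = 16 ≡ 16 (mod 223)
15^16 = (15^8)^2 ≡ 16^2 = 256 ≡ 33 (mod 223)
15^20 = 15^16 · 15^4 ≡ 33 · 4 ≡ 132 (mod 223).

132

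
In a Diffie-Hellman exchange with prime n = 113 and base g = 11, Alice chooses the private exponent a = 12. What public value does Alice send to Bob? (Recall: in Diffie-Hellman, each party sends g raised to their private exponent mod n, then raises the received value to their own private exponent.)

97

Public value = 11^12 (mod 113).
11^1 ≡ 11 (mod 113)
11^2 = (11^1)^2 ≡ 11^2 = 121 ≡ 8 (mod 113)
11^4 = (11^2)^2 ≡ 8^2 = 64 ≡ 64 (mod 113)
11^8 = (11^4)^2 ≡ 64^2 = 4096 ≡ 28 (mod 113)
11^12 = 11^8 · 11^4 ≡ 28 · 64 ≡ 97 (mod 113).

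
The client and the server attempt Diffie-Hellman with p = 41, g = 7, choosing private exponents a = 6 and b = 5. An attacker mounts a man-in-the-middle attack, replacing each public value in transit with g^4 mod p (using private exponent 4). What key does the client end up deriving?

18

The client receives an attacker's public value M = 7^4 mod 41 instead of the honest one.
7^1 ≡ 7 (mod 41)
7^2 = (7^1)^2 ≡ 7^2 = 49 ≡ 8 (mod 41)
7^4 = (7^2)^2 ≡ 8^2 = 64 ≡ 23 (mod 41)
So M = 23. The client computes K = M^6 mod 41.
23^1 ≡ 23 (mod 41)
23^2 = (23^1)^2 ≡ 23^2 = 529 ≡ 37 (mod 41)
23^4 = (23^2)^2 ≡ 37^2 = 1369 ≡ 16 (mod 41)
23^6 = 23^4 · 23^2 ≡ 16 · 37 ≡ 18 (mod 41).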